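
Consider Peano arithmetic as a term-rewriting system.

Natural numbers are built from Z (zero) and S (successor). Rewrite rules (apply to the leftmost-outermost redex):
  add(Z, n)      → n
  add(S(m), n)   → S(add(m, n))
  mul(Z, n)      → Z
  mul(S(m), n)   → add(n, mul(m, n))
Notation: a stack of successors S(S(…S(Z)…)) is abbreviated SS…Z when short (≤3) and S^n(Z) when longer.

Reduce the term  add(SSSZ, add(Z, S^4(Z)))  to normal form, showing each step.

Answer: normal form = S^7(Z)  (in 5 steps)

Reduction:
  start: add(SSSZ, add(Z, S^4(Z)))
  [1] S(add(SSZ, add(Z, S^4(Z))))
  [2] S(S(add(SZ, add(Z, S^4(Z)))))
  [3] S(S(S(add(Z, add(Z, S^4(Z))))))
  [4] S(S(S(add(Z, S^4(Z)))))
  [5] S^7(Z)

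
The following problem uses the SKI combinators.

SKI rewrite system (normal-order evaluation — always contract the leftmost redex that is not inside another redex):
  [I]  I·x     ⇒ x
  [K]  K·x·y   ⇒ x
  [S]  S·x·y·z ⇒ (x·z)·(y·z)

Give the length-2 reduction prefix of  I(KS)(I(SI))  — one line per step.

  start: I(KS)(I(SI))
  step 1: KS(I(SI))
  step 2: S

Answer: after 2 steps: S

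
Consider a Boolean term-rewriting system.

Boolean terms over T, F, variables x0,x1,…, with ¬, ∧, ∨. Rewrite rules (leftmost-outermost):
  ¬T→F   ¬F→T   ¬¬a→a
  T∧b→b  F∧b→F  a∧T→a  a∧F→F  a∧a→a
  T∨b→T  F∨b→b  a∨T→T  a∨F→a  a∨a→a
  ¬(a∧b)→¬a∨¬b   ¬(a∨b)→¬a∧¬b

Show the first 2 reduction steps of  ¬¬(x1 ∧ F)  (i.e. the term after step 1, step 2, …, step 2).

  start: ¬¬(x1 ∧ F)
  →1  x1 ∧ F
  →2  F

Answer: after 2 steps: F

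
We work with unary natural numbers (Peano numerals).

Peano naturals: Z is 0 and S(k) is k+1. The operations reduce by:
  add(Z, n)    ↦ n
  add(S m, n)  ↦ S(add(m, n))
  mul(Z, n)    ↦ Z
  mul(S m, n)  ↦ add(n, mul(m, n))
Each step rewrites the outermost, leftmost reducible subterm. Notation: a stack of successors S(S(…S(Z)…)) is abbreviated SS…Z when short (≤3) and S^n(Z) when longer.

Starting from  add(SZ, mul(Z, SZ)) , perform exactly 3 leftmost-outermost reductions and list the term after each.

Answer: after 3 steps: SZ

Derivation:
  start: add(SZ, mul(Z, SZ))
  step 1: S(add(Z, mul(Z, SZ)))
  step 2: S(mul(Z, SZ))
  step 3: SZ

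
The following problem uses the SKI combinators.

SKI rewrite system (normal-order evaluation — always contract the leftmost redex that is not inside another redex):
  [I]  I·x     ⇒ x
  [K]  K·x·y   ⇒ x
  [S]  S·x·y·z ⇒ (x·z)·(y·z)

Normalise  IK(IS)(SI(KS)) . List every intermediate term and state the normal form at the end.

  start: IK(IS)(SI(KS))
  [1] K(IS)(SI(KS))
  [2] IS
  [3] S

Answer: normal form = S  (in 3 steps)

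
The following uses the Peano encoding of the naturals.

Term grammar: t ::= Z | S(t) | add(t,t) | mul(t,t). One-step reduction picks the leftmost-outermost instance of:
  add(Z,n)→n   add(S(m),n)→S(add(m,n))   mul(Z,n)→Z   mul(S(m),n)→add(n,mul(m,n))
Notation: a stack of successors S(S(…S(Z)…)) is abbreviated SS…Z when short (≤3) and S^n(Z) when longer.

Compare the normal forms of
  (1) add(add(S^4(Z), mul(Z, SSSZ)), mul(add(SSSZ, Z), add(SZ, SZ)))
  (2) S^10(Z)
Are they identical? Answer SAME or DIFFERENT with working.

Term A:
  start: add(add(S^4(Z), mul(Z, SSSZ)), mul(add(SSSZ, Z), add(SZ, SZ)))
  step 1: add(S(add(SSSZ, mul(Z, SSSZ))), mul(add(SSSZ, Z), add(SZ, SZ)))
  step 2: S(add(add(SSSZ, mul(Z, SSSZ)), mul(add(SSSZ, Z), add(SZ, SZ))))
  step 3: S(add(S(add(SSZ, mul(Z, SSSZ))), mul(add(SSSZ, Z), add(SZ, SZ))))
  step 4: S(S(add(add(SSZ, mul(Z, SSSZ)), mul(add(SSSZ, Z), add(SZ, SZ)))))
  step 5: S(S(add(S(add(SZ, mul(Z, SSSZ))), mul(add(SSSZ, Z), add(SZ, SZ)))))
  step 6: S(S(S(add(add(SZ, mul(Z, SSSZ)), mul(add(SSSZ, Z), add(SZ, SZ))))))
  step 7: S(S(S(add(S(add(Z, mul(Z, SSSZ))), mul(add(SSSZ, Z), add(SZ, SZ))))))
  step 8: S(S(S(S(add(add(Z, mul(Z, SSSZ)), mul(add(SSSZ, Z), add(SZ, SZ)))))))
  step 9: S(S(S(S(add(mul(Z, SSSZ), mul(add(SSSZ, Z), add(SZ, SZ)))))))
  step 10: S(S(S(S(add(Z, mul(add(SSSZ, Z), add(SZ, SZ)))))))
  step 11: S(S(S(S(mul(add(SSSZ, Z), add(SZ, SZ))))))
  step 12: S(S(S(S(mul(S(add(SSZ, Z)), add(SZ, SZ))))))
  step 13: S(S(S(S(add(add(SZ, SZ), mul(add(SSZ, Z), add(SZ, SZ)))))))
  step 14: S(S(S(S(add(S(add(Z, SZ)), mul(add(SSZ, Z), add(SZ, SZ)))))))
  step 15: S(S(S(S(S(add(add(Z, SZ), mul(add(SSZ, Z), add(SZ, SZ))))))))
  step 16: S(S(S(S(S(add(SZ, mul(add(SSZ, Z), add(SZ, SZ))))))))
  step 17: S(S(S(S(S(S(add(Z, mul(add(SSZ, Z), add(SZ, SZ)))))))))
  step 18: S(S(S(S(S(S(mul(add(SSZ, Z), add(SZ, SZ))))))))
  step 19: S(S(S(S(S(S(mul(S(add(SZ, Z)), add(SZ, SZ))))))))
  step 20: S(S(S(S(S(S(add(add(SZ, SZ), mul(add(SZ, Z), add(SZ, SZ)))))))))
  step 21: S(S(S(S(S(S(add(S(add(Z, SZ)), mul(add(SZ, Z), add(SZ, SZ)))))))))
  step 22: S(S(S(S(S(S(S(add(add(Z, SZ), mul(add(SZ, Z), add(SZ, SZ))))))))))
  step 23: S(S(S(S(S(S(S(add(SZ, mul(add(SZ, Z), add(SZ, SZ))))))))))
  step 24: S(S(S(S(S(S(S(S(add(Z, mul(add(SZ, Z), add(SZ, SZ)))))))))))
  step 25: S(S(S(S(S(S(S(S(mul(add(SZ, Z), add(SZ, SZ))))))))))
  step 26: S(S(S(S(S(S(S(S(mul(S(add(Z, Z)), add(SZ, SZ))))))))))
  step 27: S(S(S(S(S(S(S(S(add(add(SZ, SZ), mul(add(Z, Z), add(SZ, SZ)))))))))))
  step 28: S(S(S(S(S(S(S(S(add(S(add(Z, SZ)), mul(add(Z, Z), add(SZ, SZ)))))))))))
  step 29: S(S(S(S(S(S(S(S(S(add(add(Z, SZ), mul(add(Z, Z), add(SZ, SZ))))))))))))
  step 30: S(S(S(S(S(S(S(S(S(add(SZ, mul(add(Z, Z), add(SZ, SZ))))))))))))
  step 31: S(S(S(S(S(S(S(S(S(S(add(Z, mul(add(Z, Z), add(SZ, SZ)))))))))))))
  step 32: S(S(S(S(S(S(S(S(S(S(mul(add(Z, Z), add(SZ, SZ))))))))))))
  step 33: S(S(S(S(S(S(S(S(S(S(mul(Z, add(SZ, SZ))))))))))))
  step 34: S^10(Z)

Term B:
  start: S^10(Z)

Answer: SAME — A ⇓ S^10(Z), B ⇓ S^10(Z)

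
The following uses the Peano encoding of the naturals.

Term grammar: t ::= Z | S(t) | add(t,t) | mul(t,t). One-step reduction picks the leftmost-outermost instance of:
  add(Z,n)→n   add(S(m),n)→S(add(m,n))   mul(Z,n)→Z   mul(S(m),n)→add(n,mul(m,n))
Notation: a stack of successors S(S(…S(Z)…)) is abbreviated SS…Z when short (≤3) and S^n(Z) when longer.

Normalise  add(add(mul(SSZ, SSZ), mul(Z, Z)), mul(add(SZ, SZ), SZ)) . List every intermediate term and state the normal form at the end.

Answer: normal form = S^6(Z)  (in 29 steps)

Working:
  start: add(add(mul(SSZ, SSZ), mul(Z, Z)), mul(add(SZ, SZ), SZ))
  [1] add(add(add(SSZ, mul(SZ, SSZ)), mul(Z, Z)), mul(add(SZ, SZ), SZ))
  [2] add(add(S(add(SZ, mul(SZ, SSZ))), mul(Z, Z)), mul(add(SZ, SZ), SZ))
  [3] add(S(add(add(SZ, mul(SZ, SSZ)), mul(Z, Z))), mul(add(SZ, SZ), SZ))
  [4] S(add(add(add(SZ, mul(SZ, SSZ)), mul(Z, Z)), mul(add(SZ, SZ), SZ)))
  [5] S(add(add(S(add(Z, mul(SZ, SSZ))), mul(Z, Z)), mul(add(SZ, SZ), SZ)))
  [6] S(add(S(add(add(Z, mul(SZ, SSZ)), mul(Z, Z))), mul(add(SZ, SZ), SZ)))
  [7] S(S(add(add(add(Z, mul(SZ, SSZ)), mul(Z, Z)), mul(add(SZ, SZ), SZ))))
  [8] S(S(add(add(mul(SZ, SSZ), mul(Z, Z)), mul(add(SZ, SZ), SZ))))
  [9] S(S(add(add(add(SSZ, mul(Z, SSZ)), mul(Z, Z)), mul(add(SZ, SZ), SZ))))
  [10] S(S(add(add(S(add(SZ, mul(Z, SSZ))), mul(Z, Z)), mul(add(SZ, SZ), SZ))))
  [11] S(S(add(S(add(add(SZ, mul(Z, SSZ)), mul(Z, Z))), mul(add(SZ, SZ), SZ))))
  [12] S(S(S(add(add(add(SZ, mul(Z, SSZ)), mul(Z, Z)), mul(add(SZ, SZ), SZ)))))
  [13] S(S(S(add(add(S(add(Z, mul(Z, SSZ))), mul(Z, Z)), mul(add(SZ, SZ), SZ)))))
  [14] S(S(S(add(S(add(add(Z, mul(Z, SSZ)), mul(Z, Z))), mul(add(SZ, SZ), SZ)))))
  [15] S(S(S(S(add(add(add(Z, mul(Z, SSZ)), mul(Z, Z)), mul(add(SZ, SZ), SZ))))))
  [16] S(S(S(S(add(add(mul(Z, SSZ), mul(Z, Z)), mul(add(SZ, SZ), SZ))))))
  [17] S(S(S(S(add(add(Z, mul(Z, Z)), mul(add(SZ, SZ), SZ))))))
  [18] S(S(S(S(add(mul(Z, Z), mul(add(SZ, SZ), SZ))))))
  [19] S(S(S(S(add(Z, mul(add(SZ, SZ), SZ))))))
  [20] S(S(S(S(mul(add(SZ, SZ), SZ)))))
  [21] S(S(S(S(mul(S(add(Z, SZ)), SZ)))))
  [22] S(S(S(S(add(SZ, mul(add(Z, SZ), SZ))))))
  [23] S(S(S(S(S(add(Z, mul(add(Z, SZ), SZ)))))))
  [24] S(S(S(S(S(mul(add(Z, SZ), SZ))))))
  [25] S(S(S(S(S(mul(SZ, SZ))))))
  [26] S(S(S(S(S(add(SZ, mul(Z, SZ)))))))
  [27] S(S(S(S(S(S(add(Z, mul(Z, SZ))))))))
  [28] S(S(S(S(S(S(mul(Z, SZ)))))))
  [29] S^6(Z)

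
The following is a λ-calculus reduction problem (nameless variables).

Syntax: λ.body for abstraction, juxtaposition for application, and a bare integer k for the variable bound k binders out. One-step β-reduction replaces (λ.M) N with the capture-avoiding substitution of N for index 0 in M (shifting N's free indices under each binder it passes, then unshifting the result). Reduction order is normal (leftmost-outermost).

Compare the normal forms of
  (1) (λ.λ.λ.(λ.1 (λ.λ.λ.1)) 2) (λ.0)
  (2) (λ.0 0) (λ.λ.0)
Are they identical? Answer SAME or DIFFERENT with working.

Term A:
  start: (λ.λ.λ.(λ.1 (λ.λ.λ.1)) 2) (λ.0)
  [1] λ.λ.(λ.1 (λ.λ.λ.1)) (λ.0)
  [2] λ.λ.0 (λ.λ.λ.1)

Term B:
  start: (λ.0 0) (λ.λ.0)
  [1] (λ.λ.0) (λ.λ.0)
  [2] λ.0

Answer: DIFFERENT — A ⇓ λ.λ.0 (λ.λ.λ.1), B ⇓ λ.0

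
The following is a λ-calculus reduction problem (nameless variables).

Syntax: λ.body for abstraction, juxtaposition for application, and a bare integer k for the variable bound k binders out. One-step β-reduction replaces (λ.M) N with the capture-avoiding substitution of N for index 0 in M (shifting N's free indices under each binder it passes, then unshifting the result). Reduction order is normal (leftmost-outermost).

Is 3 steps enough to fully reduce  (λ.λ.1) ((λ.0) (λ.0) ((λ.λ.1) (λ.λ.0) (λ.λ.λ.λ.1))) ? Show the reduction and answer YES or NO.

  start: (λ.λ.1) ((λ.0) (λ.0) ((λ.λ.1) (λ.λ.0) (λ.λ.λ.λ.1)))
  [1] λ.(λ.0) (λ.0) ((λ.λ.1) (λ.λ.0) (λ.λ.λ.λ.1))
  [2] λ.(λ.0) ((λ.λ.1) (λ.λ.0) (λ.λ.λ.λ.1))
  [3] λ.(λ.λ.1) (λ.λ.0) (λ.λ.λ.λ.1)

Answer: NO — after 3 steps the term is λ.(λ.λ.1) (λ.λ.0) (λ.λ.λ.λ.1), not yet normal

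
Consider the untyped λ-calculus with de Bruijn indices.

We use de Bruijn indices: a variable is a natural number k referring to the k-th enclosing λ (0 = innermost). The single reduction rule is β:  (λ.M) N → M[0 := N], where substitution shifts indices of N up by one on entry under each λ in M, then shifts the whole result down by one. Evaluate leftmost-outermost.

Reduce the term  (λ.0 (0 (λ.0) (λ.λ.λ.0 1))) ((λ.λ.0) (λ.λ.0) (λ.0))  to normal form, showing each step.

  start: (λ.0 (0 (λ.0) (λ.λ.λ.0 1))) ((λ.λ.0) (λ.λ.0) (λ.0))
  step 1: (λ.λ.0) (λ.λ.0) (λ.0) ((λ.λ.0) (λ.λ.0) (λ.0) (λ.0) (λ.λ.λ.0 1))
  step 2: (λ.0) (λ.0) ((λ.λ.0) (λ.λ.0) (λ.0) (λ.0) (λ.λ.λ.0 1))
  step 3: (λ.0) ((λ.λ.0) (λ.λ.0) (λ.0) (λ.0) (λ.λ.λ.0 1))
  step 4: (λ.λ.0) (λ.λ.0) (λ.0) (λ.0) (λ.λ.λ.0 1)
  step 5: (λ.0) (λ.0) (λ.0) (λ.λ.λ.0 1)
  step 6: (λ.0) (λ.0) (λ.λ.λ.0 1)
  step 7: (λ.0) (λ.λ.λ.0 1)
  step 8: λ.λ.λ.0 1

Answer: normal form = λ.λ.λ.0 1  (in 8 steps)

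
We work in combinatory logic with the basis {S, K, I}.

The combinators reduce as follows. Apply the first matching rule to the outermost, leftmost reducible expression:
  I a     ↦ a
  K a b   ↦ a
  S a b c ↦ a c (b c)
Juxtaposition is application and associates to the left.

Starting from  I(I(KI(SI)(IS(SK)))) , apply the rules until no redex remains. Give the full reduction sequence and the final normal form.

Answer: normal form = S(SK)  (in 5 steps)

Derivation:
  start: I(I(KI(SI)(IS(SK))))
  [1] I(KI(SI)(IS(SK)))
  [2] KI(SI)(IS(SK))
  [3] I(IS(SK))
  [4] IS(SK)
  [5] S(SK)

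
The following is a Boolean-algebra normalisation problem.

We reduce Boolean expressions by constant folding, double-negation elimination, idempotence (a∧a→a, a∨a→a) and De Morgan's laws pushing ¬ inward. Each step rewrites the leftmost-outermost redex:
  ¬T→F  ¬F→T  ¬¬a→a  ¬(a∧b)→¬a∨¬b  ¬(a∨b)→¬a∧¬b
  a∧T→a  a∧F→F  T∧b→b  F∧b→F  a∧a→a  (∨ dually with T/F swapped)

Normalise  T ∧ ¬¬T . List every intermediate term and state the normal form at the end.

Answer: normal form = T  (in 2 steps)

Reduction:
  start: T ∧ ¬¬T
  step 1: ¬¬T
  step 2: T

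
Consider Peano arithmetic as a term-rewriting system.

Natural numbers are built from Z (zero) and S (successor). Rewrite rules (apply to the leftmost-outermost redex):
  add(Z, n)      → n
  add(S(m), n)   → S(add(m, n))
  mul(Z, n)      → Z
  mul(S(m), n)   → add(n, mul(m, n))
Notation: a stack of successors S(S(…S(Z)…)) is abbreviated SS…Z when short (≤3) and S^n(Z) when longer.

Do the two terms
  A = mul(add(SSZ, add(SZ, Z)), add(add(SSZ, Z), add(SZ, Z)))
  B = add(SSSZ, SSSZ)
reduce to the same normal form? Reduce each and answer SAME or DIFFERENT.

Answer: DIFFERENT — A ⇓ S^9(Z), B ⇓ S^6(Z)

Working:
Term A:
  start: mul(add(SSZ, add(SZ, Z)), add(add(SSZ, Z), add(SZ, Z)))
  [1] mul(S(add(SZ, add(SZ, Z))), add(add(SSZ, Z), add(SZ, Z)))
  [2] add(add(add(SSZ, Z), add(SZ, Z)), mul(add(SZ, add(SZ, Z)), add(add(SSZ, Z), add(SZ, Z))))
  [3] add(add(S(add(SZ, Z)), add(SZ, Z)), mul(add(SZ, add(SZ, Z)), add(add(SSZ, Z), add(SZ, Z))))
  [4] add(S(add(add(SZ, Z), add(SZ, Z))), mul(add(SZ, add(SZ, Z)), add(add(SSZ, Z), add(SZ, Z))))
  [5] S(add(add(add(SZ, Z), add(SZ, Z)), mul(add(SZ, add(SZ, Z)), add(add(SSZ, Z), add(SZ, Z)))))
  [6] S(add(add(S(add(Z, Z)), add(SZ, Z)), mul(add(SZ, add(SZ, Z)), add(add(SSZ, Z), add(SZ, Z)))))
  [7] S(add(S(add(add(Z, Z), add(SZ, Z))), mul(add(SZ, add(SZ, Z)), add(add(SSZ, Z), add(SZ, Z)))))
  [8] S(S(add(add(add(Z, Z), add(SZ, Z)), mul(add(SZ, add(SZ, Z)), add(add(SSZ, Z), add(SZ, Z))))))
  [9] S(S(add(add(Z, add(SZ, Z)), mul(add(SZ, add(SZ, Z)), add(add(SSZ, Z), add(SZ, Z))))))
  [10] S(S(add(add(SZ, Z), mul(add(SZ, add(SZ, Z)), add(add(SSZ, Z), add(SZ, Z))))))
  [11] S(S(add(S(add(Z, Z)), mul(add(SZ, add(SZ, Z)), add(add(SSZ, Z), add(SZ, Z))))))
  [12] S(S(S(add(add(Z, Z), mul(add(SZ, add(SZ, Z)), add(add(SSZ, Z), add(SZ, Z)))))))
  [13] S(S(S(add(Z, mul(add(SZ, add(SZ, Z)), add(add(SSZ, Z), add(SZ, Z)))))))
  [14] S(S(S(mul(add(SZ, add(SZ, Z)), add(add(SSZ, Z), add(SZ, Z))))))
  [15] S(S(S(mul(S(add(Z, add(SZ, Z))), add(add(SSZ, Z), add(SZ, Z))))))
  [16] S(S(S(add(add(add(SSZ, Z), add(SZ, Z)), mul(add(Z, add(SZ, Z)), add(add(SSZ, Z), add(SZ, Z)))))))
  [17] S(S(S(add(add(S(add(SZ, Z)), add(SZ, Z)), mul(add(Z, add(SZ, Z)), add(add(SSZ, Z), add(SZ, Z)))))))
  [18] S(S(S(add(S(add(add(SZ, Z), add(SZ, Z))), mul(add(Z, add(SZ, Z)), add(add(SSZ, Z), add(SZ, Z)))))))
  [19] S(S(S(S(add(add(add(SZ, Z), add(SZ, Z)), mul(add(Z, add(SZ, Z)), add(add(SSZ, Z), add(SZ, Z))))))))
  [20] S(S(S(S(add(add(S(add(Z, Z)), add(SZ, Z)), mul(add(Z, add(SZ, Z)), add(add(SSZ, Z), add(SZ, Z))))))))
  [21] S(S(S(S(add(S(add(add(Z, Z), add(SZ, Z))), mul(add(Z, add(SZ, Z)), add(add(SSZ, Z), add(SZ, Z))))))))
  [22] S(S(S(S(S(add(add(add(Z, Z), add(SZ, Z)), mul(add(Z, add(SZ, Z)), add(add(SSZ, Z), add(SZ, Z)))))))))
  [23] S(S(S(S(S(add(add(Z, add(SZ, Z)), mul(add(Z, add(SZ, Z)), add(add(SSZ, Z), add(SZ, Z)))))))))
  [24] S(S(S(S(S(add(add(SZ, Z), mul(add(Z, add(SZ, Z)), add(add(SSZ, Z), add(SZ, Z)))))))))
  [25] S(S(S(S(S(add(S(add(Z, Z)), mul(add(Z, add(SZ, Z)), add(add(SSZ, Z), add(SZ, Z)))))))))
  [26] S(S(S(S(S(S(add(add(Z, Z), mul(add(Z, add(SZ, Z)), add(add(SSZ, Z), add(SZ, Z))))))))))
  [27] S(S(S(S(S(S(add(Z, mul(add(Z, add(SZ, Z)), add(add(SSZ, Z), add(SZ, Z))))))))))
  [28] S(S(S(S(S(S(mul(add(Z, add(SZ, Z)), add(add(SSZ, Z), add(SZ, Z)))))))))
  [29] S(S(S(S(S(S(mul(add(SZ, Z), add(add(SSZ, Z), add(SZ, Z)))))))))
  [30] S(S(S(S(S(S(mul(S(add(Z, Z)), add(add(SSZ, Z), add(SZ, Z)))))))))
  [31] S(S(S(S(S(S(add(add(add(SSZ, Z), add(SZ, Z)), mul(add(Z, Z), add(add(SSZ, Z), add(SZ, Z))))))))))
  [32] S(S(S(S(S(S(add(add(S(add(SZ, Z)), add(SZ, Z)), mul(add(Z, Z), add(add(SSZ, Z), add(SZ, Z))))))))))
  [33] S(S(S(S(S(S(add(S(add(add(SZ, Z), add(SZ, Z))), mul(add(Z, Z), add(add(SSZ, Z), add(SZ, Z))))))))))
  [34] S(S(S(S(S(S(S(add(add(add(SZ, Z), add(SZ, Z)), mul(add(Z, Z), add(add(SSZ, Z), add(SZ, Z)))))))))))
  [35] S(S(S(S(S(S(S(add(add(S(add(Z, Z)), add(SZ, Z)), mul(add(Z, Z), add(add(SSZ, Z), add(SZ, Z)))))))))))
  [36] S(S(S(S(S(S(S(add(S(add(add(Z, Z), add(SZ, Z))), mul(add(Z, Z), add(add(SSZ, Z), add(SZ, Z)))))))))))
  [37] S(S(S(S(S(S(S(S(add(add(add(Z, Z), add(SZ, Z)), mul(add(Z, Z), add(add(SSZ, Z), add(SZ, Z))))))))))))
  [38] S(S(S(S(S(S(S(S(add(add(Z, add(SZ, Z)), mul(add(Z, Z), add(add(SSZ, Z), add(SZ, Z))))))))))))
  [39] S(S(S(S(S(S(S(S(add(add(SZ, Z), mul(add(Z, Z), add(add(SSZ, Z), add(SZ, Z))))))))))))
  [40] S(S(S(S(S(S(S(S(add(S(add(Z, Z)), mul(add(Z, Z), add(add(SSZ, Z), add(SZ, Z))))))))))))
  [41] S(S(S(S(S(S(S(S(S(add(add(Z, Z), mul(add(Z, Z), add(add(SSZ, Z), add(SZ, Z)))))))))))))
  [42] S(S(S(S(S(S(S(S(S(add(Z, mul(add(Z, Z), add(add(SSZ, Z), add(SZ, Z)))))))))))))
  [43] S(S(S(S(S(S(S(S(S(mul(add(Z, Z), add(add(SSZ, Z), add(SZ, Z))))))))))))
  [44] S(S(S(S(S(S(S(S(S(mul(Z, add(add(SSZ, Z), add(SZ, Z))))))))))))
  [45] S^9(Z)

Term B:
  start: add(SSSZ, SSSZ)
  [1] S(add(SSZ, SSSZ))
  [2] S(S(add(SZ, SSSZ)))
  [3] S(S(S(add(Z, SSSZ))))
  [4] S^6(Z)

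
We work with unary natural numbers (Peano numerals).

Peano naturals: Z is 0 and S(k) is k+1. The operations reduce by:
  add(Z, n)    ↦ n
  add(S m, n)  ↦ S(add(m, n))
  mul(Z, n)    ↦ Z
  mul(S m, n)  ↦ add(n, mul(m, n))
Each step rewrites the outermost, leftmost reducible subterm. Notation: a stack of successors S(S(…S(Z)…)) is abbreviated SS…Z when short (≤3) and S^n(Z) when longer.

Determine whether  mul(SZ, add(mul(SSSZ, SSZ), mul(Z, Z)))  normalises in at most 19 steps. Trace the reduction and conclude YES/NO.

Answer: NO — after 19 steps the term is S(S(S(S(add(add(S(add(SZ, mul(Z, SSZ))), mul(Z, Z)), mul(Z, add(mul(SSSZ, SSZ), mul(Z, Z)))))))), not yet normal

Derivation:
  start: mul(SZ, add(mul(SSSZ, SSZ), mul(Z, Z)))
  step 1: add(add(mul(SSSZ, SSZ), mul(Z, Z)), mul(Z, add(mul(SSSZ, SSZ), mul(Z, Z))))
  step 2: add(add(add(SSZ, mul(SSZ, SSZ)), mul(Z, Z)), mul(Z, add(mul(SSSZ, SSZ), mul(Z, Z))))
  step 3: add(add(S(add(SZ, mul(SSZ, SSZ))), mul(Z, Z)), mul(Z, add(mul(SSSZ, SSZ), mul(Z, Z))))
  step 4: add(S(add(add(SZ, mul(SSZ, SSZ)), mul(Z, Z))), mul(Z, add(mul(SSSZ, SSZ), mul(Z, Z))))
  step 5: S(add(add(add(SZ, mul(SSZ, SSZ)), mul(Z, Z)), mul(Z, add(mul(SSSZ, SSZ), mul(Z, Z)))))
  step 6: S(add(add(S(add(Z, mul(SSZ, SSZ))), mul(Z, Z)), mul(Z, add(mul(SSSZ, SSZ), mul(Z, Z)))))
  step 7: S(add(S(add(add(Z, mul(SSZ, SSZ)), mul(Z, Z))), mul(Z, add(mul(SSSZ, SSZ), mul(Z, Z)))))
  step 8: S(S(add(add(add(Z, mul(SSZ, SSZ)), mul(Z, Z)), mul(Z, add(mul(SSSZ, SSZ), mul(Z, Z))))))
  step 9: S(S(add(add(mul(SSZ, SSZ), mul(Z, Z)), mul(Z, add(mul(SSSZ, SSZ), mul(Z, Z))))))
  step 10: S(S(add(add(add(SSZ, mul(SZ, SSZ)), mul(Z, Z)), mul(Z, add(mul(SSSZ, SSZ), mul(Z, Z))))))
  step 11: S(S(add(add(S(add(SZ, mul(SZ, SSZ))), mul(Z, Z)), mul(Z, add(mul(SSSZ, SSZ), mul(Z, Z))))))
  step 12: S(S(add(S(add(add(SZ, mul(SZ, SSZ)), mul(Z, Z))), mul(Z, add(mul(SSSZ, SSZ), mul(Z, Z))))))
  step 13: S(S(S(add(add(add(SZ, mul(SZ, SSZ)), mul(Z, Z)), mul(Z, add(mul(SSSZ, SSZ), mul(Z, Z)))))))
  step 14: S(S(S(add(add(S(add(Z, mul(SZ, SSZ))), mul(Z, Z)), mul(Z, add(mul(SSSZ, SSZ), mul(Z, Z)))))))
  step 15: S(S(S(add(S(add(add(Z, mul(SZ, SSZ)), mul(Z, Z))), mul(Z, add(mul(SSSZ, SSZ), mul(Z, Z)))))))
  step 16: S(S(S(S(add(add(add(Z, mul(SZ, SSZ)), mul(Z, Z)), mul(Z, add(mul(SSSZ, SSZ), mul(Z, Z))))))))
  step 17: S(S(S(S(add(add(mul(SZ, SSZ), mul(Z, Z)), mul(Z, add(mul(SSSZ, SSZ), mul(Z, Z))))))))
  step 18: S(S(S(S(add(add(add(SSZ, mul(Z, SSZ)), mul(Z, Z)), mul(Z, add(mul(SSSZ, SSZ), mul(Z, Z))))))))
  step 19: S(S(S(S(add(add(S(add(SZ, mul(Z, SSZ))), mul(Z, Z)), mul(Z, add(mul(SSSZ, SSZ), mul(Z, Z))))))))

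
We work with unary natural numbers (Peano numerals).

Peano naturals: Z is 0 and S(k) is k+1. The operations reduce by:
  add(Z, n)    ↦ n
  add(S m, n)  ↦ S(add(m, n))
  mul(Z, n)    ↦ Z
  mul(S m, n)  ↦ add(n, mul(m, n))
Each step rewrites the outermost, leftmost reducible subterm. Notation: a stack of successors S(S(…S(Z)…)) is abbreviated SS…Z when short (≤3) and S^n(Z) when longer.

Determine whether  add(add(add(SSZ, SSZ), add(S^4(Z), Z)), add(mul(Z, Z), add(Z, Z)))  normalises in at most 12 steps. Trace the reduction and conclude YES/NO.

Answer: NO — after 12 steps the term is S(S(S(S(add(add(S^4(Z), Z), add(mul(Z, Z), add(Z, Z))))))), not yet normal

Working:
  start: add(add(add(SSZ, SSZ), add(S^4(Z), Z)), add(mul(Z, Z), add(Z, Z)))
  →1  add(add(S(add(SZ, SSZ)), add(S^4(Z), Z)), add(mul(Z, Z), add(Z, Z)))
  →2  add(S(add(add(SZ, SSZ), add(S^4(Z), Z))), add(mul(Z, Z), add(Z, Z)))
  →3  S(add(add(add(SZ, SSZ), add(S^4(Z), Z)), add(mul(Z, Z), add(Z, Z))))
  →4  S(add(add(S(add(Z, SSZ)), add(S^4(Z), Z)), add(mul(Z, Z), add(Z, Z))))
  →5  S(add(S(add(add(Z, SSZ), add(S^4(Z), Z))), add(mul(Z, Z), add(Z, Z))))
  →6  S(S(add(add(add(Z, SSZ), add(S^4(Z), Z)), add(mul(Z, Z), add(Z, Z)))))
  →7  S(S(add(add(SSZ, add(S^4(Z), Z)), add(mul(Z, Z), add(Z, Z)))))
  →8  S(S(add(S(add(SZ, add(S^4(Z), Z))), add(mul(Z, Z), add(Z, Z)))))
  →9  S(S(S(add(add(SZ, add(S^4(Z), Z)), add(mul(Z, Z), add(Z, Z))))))
  →10  S(S(S(add(S(add(Z, add(S^4(Z), Z))), add(mul(Z, Z), add(Z, Z))))))
  →11  S(S(S(S(add(add(Z, add(S^4(Z), Z)), add(mul(Z, Z), add(Z, Z)))))))
  →12  S(S(S(S(add(add(S^4(Z), Z), add(mul(Z, Z), add(Z, Z)))))))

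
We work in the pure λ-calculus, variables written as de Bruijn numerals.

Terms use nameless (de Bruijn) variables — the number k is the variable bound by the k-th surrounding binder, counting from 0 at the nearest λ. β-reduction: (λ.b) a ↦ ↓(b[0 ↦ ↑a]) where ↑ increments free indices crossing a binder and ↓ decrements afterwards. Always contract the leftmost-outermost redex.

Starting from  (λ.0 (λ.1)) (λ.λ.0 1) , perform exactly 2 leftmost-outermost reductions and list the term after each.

Answer: after 2 steps: λ.0 (λ.λ.λ.0 1)

Derivation:
  start: (λ.0 (λ.1)) (λ.λ.0 1)
  [1] (λ.λ.0 1) (λ.λ.λ.0 1)
  [2] λ.0 (λ.λ.λ.0 1)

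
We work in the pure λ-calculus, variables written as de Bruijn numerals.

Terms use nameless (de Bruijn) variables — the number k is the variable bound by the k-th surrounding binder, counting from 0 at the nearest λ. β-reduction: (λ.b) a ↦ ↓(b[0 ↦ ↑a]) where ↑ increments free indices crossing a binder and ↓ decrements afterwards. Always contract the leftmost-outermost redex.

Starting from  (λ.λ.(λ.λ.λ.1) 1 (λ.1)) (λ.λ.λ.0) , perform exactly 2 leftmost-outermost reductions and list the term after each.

Answer: after 2 steps: λ.(λ.λ.1) (λ.1)

Reduction:
  start: (λ.λ.(λ.λ.λ.1) 1 (λ.1)) (λ.λ.λ.0)
  step 1: λ.(λ.λ.λ.1) (λ.λ.λ.0) (λ.1)
  step 2: λ.(λ.λ.1) (λ.1)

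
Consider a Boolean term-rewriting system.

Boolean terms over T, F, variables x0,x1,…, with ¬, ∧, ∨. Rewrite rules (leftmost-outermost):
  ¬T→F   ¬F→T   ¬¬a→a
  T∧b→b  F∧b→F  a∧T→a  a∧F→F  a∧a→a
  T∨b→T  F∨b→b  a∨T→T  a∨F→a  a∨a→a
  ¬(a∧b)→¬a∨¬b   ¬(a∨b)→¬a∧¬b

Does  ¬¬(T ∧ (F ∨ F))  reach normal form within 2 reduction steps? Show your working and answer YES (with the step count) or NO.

  start: ¬¬(T ∧ (F ∨ F))
  [1] T ∧ (F ∨ F)
  [2] F ∨ F

Answer: NO — after 2 steps the term is F ∨ F, not yet normal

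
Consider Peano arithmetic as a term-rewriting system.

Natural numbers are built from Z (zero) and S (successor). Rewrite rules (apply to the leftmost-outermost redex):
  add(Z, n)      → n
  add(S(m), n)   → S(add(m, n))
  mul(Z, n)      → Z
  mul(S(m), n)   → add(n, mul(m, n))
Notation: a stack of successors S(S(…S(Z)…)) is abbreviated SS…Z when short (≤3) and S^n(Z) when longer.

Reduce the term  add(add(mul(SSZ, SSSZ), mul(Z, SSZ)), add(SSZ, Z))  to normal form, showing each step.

Answer: normal form = S^8(Z)  (in 29 steps)

Reduction:
  start: add(add(mul(SSZ, SSSZ), mul(Z, SSZ)), add(SSZ, Z))
  [1] add(add(add(SSSZ, mul(SZ, SSSZ)), mul(Z, SSZ)), add(SSZ, Z))
  [2] add(add(S(add(SSZ, mul(SZ, SSSZ))), mul(Z, SSZ)), add(SSZ, Z))
  [3] add(S(add(add(SSZ, mul(SZ, SSSZ)), mul(Z, SSZ))), add(SSZ, Z))
  [4] S(add(add(add(SSZ, mul(SZ, SSSZ)), mul(Z, SSZ)), add(SSZ, Z)))
  [5] S(add(add(S(add(SZ, mul(SZ, SSSZ))), mul(Z, SSZ)), add(SSZ, Z)))
  [6] S(add(S(add(add(SZ, mul(SZ, SSSZ)), mul(Z, SSZ))), add(SSZ, Z)))
  [7] S(S(add(add(add(SZ, mul(SZ, SSSZ)), mul(Z, SSZ)), add(SSZ, Z))))
  [8] S(S(add(add(S(add(Z, mul(SZ, SSSZ))), mul(Z, SSZ)), add(SSZ, Z))))
  [9] S(S(add(S(add(add(Z, mul(SZ, SSSZ)), mul(Z, SSZ))), add(SSZ, Z))))
  [10] S(S(S(add(add(add(Z, mul(SZ, SSSZ)), mul(Z, SSZ)), add(SSZ, Z)))))
  [11] S(S(S(add(add(mul(SZ, SSSZ), mul(Z, SSZ)), add(SSZ, Z)))))
  [12] S(S(S(add(add(add(SSSZ, mul(Z, SSSZ)), mul(Z, SSZ)), add(SSZ, Z)))))
  [13] S(S(S(add(add(S(add(SSZ, mul(Z, SSSZ))), mul(Z, SSZ)), add(SSZ, Z)))))
  [14] S(S(S(add(S(add(add(SSZ, mul(Z, SSSZ)), mul(Z, SSZ))), add(SSZ, Z)))))
  [15] S(S(S(S(add(add(add(SSZ, mul(Z, SSSZ)), mul(Z, SSZ)), add(SSZ, Z))))))
  [16] S(S(S(S(add(add(S(add(SZ, mul(Z, SSSZ))), mul(Z, SSZ)), add(SSZ, Z))))))
  [17] S(S(S(S(add(S(add(add(SZ, mul(Z, SSSZ)), mul(Z, SSZ))), add(SSZ, Z))))))
  [18] S(S(S(S(S(add(add(add(SZ, mul(Z, SSSZ)), mul(Z, SSZ)), add(SSZ, Z)))))))
  [19] S(S(S(S(S(add(add(S(add(Z, mul(Z, SSSZ))), mul(Z, SSZ)), add(SSZ, Z)))))))
  [20] S(S(S(S(S(add(S(add(add(Z, mul(Z, SSSZ)), mul(Z, SSZ))), add(SSZ, Z)))))))
  [21] S(S(S(S(S(S(add(add(add(Z, mul(Z, SSSZ)), mul(Z, SSZ)), add(SSZ, Z))))))))
  [22] S(S(S(S(S(S(add(add(mul(Z, SSSZ), mul(Z, SSZ)), add(SSZ, Z))))))))
  [23] S(S(S(S(S(S(add(add(Z, mul(Z, SSZ)), add(SSZ, Z))))))))
  [24] S(S(S(S(S(S(add(mul(Z, SSZ), add(SSZ, Z))))))))
  [25] S(S(S(S(S(S(add(Z, add(SSZ, Z))))))))
  [26] S(S(S(S(S(S(add(SSZ, Z)))))))
  [27] S(S(S(S(S(S(S(add(SZ, Z))))))))
  [28] S(S(S(S(S(S(S(S(add(Z, Z)))))))))
  [29] S^8(Z)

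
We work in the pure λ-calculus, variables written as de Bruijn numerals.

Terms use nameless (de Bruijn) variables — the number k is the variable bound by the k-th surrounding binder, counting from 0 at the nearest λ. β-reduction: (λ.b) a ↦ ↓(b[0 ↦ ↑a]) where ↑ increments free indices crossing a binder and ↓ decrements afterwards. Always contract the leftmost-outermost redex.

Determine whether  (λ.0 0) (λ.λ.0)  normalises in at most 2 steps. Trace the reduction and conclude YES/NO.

  start: (λ.0 0) (λ.λ.0)
  →1  (λ.λ.0) (λ.λ.0)
  →2  λ.0

Answer: YES — reaches normal form λ.0 in 2 ≤ 2 steps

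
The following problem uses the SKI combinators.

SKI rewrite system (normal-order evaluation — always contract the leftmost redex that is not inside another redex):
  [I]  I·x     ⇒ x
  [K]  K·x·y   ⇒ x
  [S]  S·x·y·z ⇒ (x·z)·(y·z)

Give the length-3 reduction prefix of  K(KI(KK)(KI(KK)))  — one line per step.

  start: K(KI(KK)(KI(KK)))
  →1  K(I(KI(KK)))
  →2  K(KI(KK))
  →3  KI

Answer: after 3 steps: KI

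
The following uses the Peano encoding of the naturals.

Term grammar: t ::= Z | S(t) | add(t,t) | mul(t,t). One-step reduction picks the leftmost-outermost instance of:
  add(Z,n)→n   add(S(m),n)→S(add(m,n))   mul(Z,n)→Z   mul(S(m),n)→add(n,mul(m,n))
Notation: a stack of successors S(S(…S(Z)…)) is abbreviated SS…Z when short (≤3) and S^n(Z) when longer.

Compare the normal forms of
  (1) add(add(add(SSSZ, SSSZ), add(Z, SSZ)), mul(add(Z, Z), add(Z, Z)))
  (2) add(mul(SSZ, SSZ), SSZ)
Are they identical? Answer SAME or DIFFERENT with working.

Answer: DIFFERENT — A ⇓ S^8(Z), B ⇓ S^6(Z)

Derivation:
Term A:
  start: add(add(add(SSSZ, SSSZ), add(Z, SSZ)), mul(add(Z, Z), add(Z, Z)))
  [1] add(add(S(add(SSZ, SSSZ)), add(Z, SSZ)), mul(add(Z, Z), add(Z, Z)))
  [2] add(S(add(add(SSZ, SSSZ), add(Z, SSZ))), mul(add(Z, Z), add(Z, Z)))
  [3] S(add(add(add(SSZ, SSSZ), add(Z, SSZ)), mul(add(Z, Z), add(Z, Z))))
  [4] S(add(add(S(add(SZ, SSSZ)), add(Z, SSZ)), mul(add(Z, Z), add(Z, Z))))
  [5] S(add(S(add(add(SZ, SSSZ), add(Z, SSZ))), mul(add(Z, Z), add(Z, Z))))
  [6] S(S(add(add(add(SZ, SSSZ), add(Z, SSZ)), mul(add(Z, Z), add(Z, Z)))))
  [7] S(S(add(add(S(add(Z, SSSZ)), add(Z, SSZ)), mul(add(Z, Z), add(Z, Z)))))
  [8] S(S(add(S(add(add(Z, SSSZ), add(Z, SSZ))), mul(add(Z, Z), add(Z, Z)))))
  [9] S(S(S(add(add(add(Z, SSSZ), add(Z, SSZ)), mul(add(Z, Z), add(Z, Z))))))
  [10] S(S(S(add(add(SSSZ, add(Z, SSZ)), mul(add(Z, Z), add(Z, Z))))))
  [11] S(S(S(add(S(add(SSZ, add(Z, SSZ))), mul(add(Z, Z), add(Z, Z))))))
  [12] S(S(S(S(add(add(SSZ, add(Z, SSZ)), mul(add(Z, Z), add(Z, Z)))))))
  [13] S(S(S(S(add(S(add(SZ, add(Z, SSZ))), mul(add(Z, Z), add(Z, Z)))))))
  [14] S(S(S(S(S(add(add(SZ, add(Z, SSZ)), mul(add(Z, Z), add(Z, Z))))))))
  [15] S(S(S(S(S(add(S(add(Z, add(Z, SSZ))), mul(add(Z, Z), add(Z, Z))))))))
  [16] S(S(S(S(S(S(add(add(Z, add(Z, SSZ)), mul(add(Z, Z), add(Z, Z)))))))))
  [17] S(S(S(S(S(S(add(add(Z, SSZ), mul(add(Z, Z), add(Z, Z)))))))))
  [18] S(S(S(S(S(S(add(SSZ, mul(add(Z, Z), add(Z, Z)))))))))
  [19] S(S(S(S(S(S(S(add(SZ, mul(add(Z, Z), add(Z, Z))))))))))
  [20] S(S(S(S(S(S(S(S(add(Z, mul(add(Z, Z), add(Z, Z)))))))))))
  [21] S(S(S(S(S(S(S(S(mul(add(Z, Z), add(Z, Z))))))))))
  [22] S(S(S(S(S(S(S(S(mul(Z, add(Z, Z))))))))))
  [23] S^8(Z)

Term B:
  start: add(mul(SSZ, SSZ), SSZ)
  [1] add(add(SSZ, mul(SZ, SSZ)), SSZ)
  [2] add(S(add(SZ, mul(SZ, SSZ))), SSZ)
  [3] S(add(add(SZ, mul(SZ, SSZ)), SSZ))
  [4] S(add(S(add(Z, mul(SZ, SSZ))), SSZ))
  [5] S(S(add(add(Z, mul(SZ, SSZ)), SSZ)))
  [6] S(S(add(mul(SZ, SSZ), SSZ)))
  [7] S(S(add(add(SSZ, mul(Z, SSZ)), SSZ)))
  [8] S(S(add(S(add(SZ, mul(Z, SSZ))), SSZ)))
  [9] S(S(S(add(add(SZ, mul(Z, SSZ)), SSZ))))
  [10] S(S(S(add(S(add(Z, mul(Z, SSZ))), SSZ))))
  [11] S(S(S(S(add(add(Z, mul(Z, SSZ)), SSZ)))))
  [12] S(S(S(S(add(mul(Z, SSZ), SSZ)))))
  [13] S(S(S(S(add(Z, SSZ)))))
  [14] S^6(Z)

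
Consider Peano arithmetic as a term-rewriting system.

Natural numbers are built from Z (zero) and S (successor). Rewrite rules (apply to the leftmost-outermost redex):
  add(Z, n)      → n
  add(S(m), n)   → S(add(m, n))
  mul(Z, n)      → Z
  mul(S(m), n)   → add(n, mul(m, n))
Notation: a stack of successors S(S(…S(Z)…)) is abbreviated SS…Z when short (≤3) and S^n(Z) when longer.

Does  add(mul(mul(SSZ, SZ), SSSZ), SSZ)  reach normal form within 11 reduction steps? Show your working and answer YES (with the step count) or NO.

Answer: NO — after 11 steps the term is S(S(S(add(mul(mul(SZ, SZ), SSSZ), SSZ)))), not yet normal

Working:
  start: add(mul(mul(SSZ, SZ), SSSZ), SSZ)
  step 1: add(mul(add(SZ, mul(SZ, SZ)), SSSZ), SSZ)
  step 2: add(mul(S(add(Z, mul(SZ, SZ))), SSSZ), SSZ)
  step 3: add(add(SSSZ, mul(add(Z, mul(SZ, SZ)), SSSZ)), SSZ)
  step 4: add(S(add(SSZ, mul(add(Z, mul(SZ, SZ)), SSSZ))), SSZ)
  step 5: S(add(add(SSZ, mul(add(Z, mul(SZ, SZ)), SSSZ)), SSZ))
  step 6: S(add(S(add(SZ, mul(add(Z, mul(SZ, SZ)), SSSZ))), SSZ))
  step 7: S(S(add(add(SZ, mul(add(Z, mul(SZ, SZ)), SSSZ)), SSZ)))
  step 8: S(S(add(S(add(Z, mul(add(Z, mul(SZ, SZ)), SSSZ))), SSZ)))
  step 9: S(S(S(add(add(Z, mul(add(Z, mul(SZ, SZ)), SSSZ)), SSZ))))
  step 10: S(S(S(add(mul(add(Z, mul(SZ, SZ)), SSSZ), SSZ))))
  step 11: S(S(S(add(mul(mul(SZ, SZ), SSSZ), SSZ))))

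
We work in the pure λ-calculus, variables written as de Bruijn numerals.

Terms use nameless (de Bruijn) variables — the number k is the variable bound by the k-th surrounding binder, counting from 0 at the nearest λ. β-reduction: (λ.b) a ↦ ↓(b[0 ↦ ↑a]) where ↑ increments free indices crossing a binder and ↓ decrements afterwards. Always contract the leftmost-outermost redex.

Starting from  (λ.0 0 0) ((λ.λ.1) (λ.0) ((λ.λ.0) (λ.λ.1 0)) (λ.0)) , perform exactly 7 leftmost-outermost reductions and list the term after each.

  start: (λ.0 0 0) ((λ.λ.1) (λ.0) ((λ.λ.0) (λ.λ.1 0)) (λ.0))
  step 1: (λ.λ.1) (λ.0) ((λ.λ.0) (λ.λ.1 0)) (λ.0) ((λ.λ.1) (λ.0) ((λ.λ.0) (λ.λ.1 0)) (λ.0)) ((λ.λ.1) (λ.0) ((λ.λ.0) (λ.λ.1 0)) (λ.0))
  step 2: (λ.λ.0) ((λ.λ.0) (λ.λ.1 0)) (λ.0) ((λ.λ.1) (λ.0) ((λ.λ.0) (λ.λ.1 0)) (λ.0)) ((λ.λ.1) (λ.0) ((λ.λ.0) (λ.λ.1 0)) (λ.0))
  step 3: (λ.0) (λ.0) ((λ.λ.1) (λ.0) ((λ.λ.0) (λ.λ.1 0)) (λ.0)) ((λ.λ.1) (λ.0) ((λ.λ.0) (λ.λ.1 0)) (λ.0))
  step 4: (λ.0) ((λ.λ.1) (λ.0) ((λ.λ.0) (λ.λ.1 0)) (λ.0)) ((λ.λ.1) (λ.0) ((λ.λ.0) (λ.λ.1 0)) (λ.0))
  step 5: (λ.λ.1) (λ.0) ((λ.λ.0) (λ.λ.1 0)) (λ.0) ((λ.λ.1) (λ.0) ((λ.λ.0) (λ.λ.1 0)) (λ.0))
  step 6: (λ.λ.0) ((λ.λ.0) (λ.λ.1 0)) (λ.0) ((λ.λ.1) (λ.0) ((λ.λ.0) (λ.λ.1 0)) (λ.0))
  step 7: (λ.0) (λ.0) ((λ.λ.1) (λ.0) ((λ.λ.0) (λ.λ.1 0)) (λ.0))

Answer: after 7 steps: (λ.0) (λ.0) ((λ.λ.1) (λ.0) ((λ.λ.0) (λ.λ.1 0)) (λ.0))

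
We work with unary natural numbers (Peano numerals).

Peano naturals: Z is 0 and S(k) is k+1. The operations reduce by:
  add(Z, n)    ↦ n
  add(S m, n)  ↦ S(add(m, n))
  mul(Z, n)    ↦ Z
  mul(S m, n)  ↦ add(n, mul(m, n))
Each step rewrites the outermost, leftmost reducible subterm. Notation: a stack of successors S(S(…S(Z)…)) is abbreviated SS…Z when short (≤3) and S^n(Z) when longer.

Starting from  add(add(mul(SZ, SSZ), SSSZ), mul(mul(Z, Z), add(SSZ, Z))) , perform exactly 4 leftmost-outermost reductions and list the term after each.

  start: add(add(mul(SZ, SSZ), SSSZ), mul(mul(Z, Z), add(SSZ, Z)))
  →1  add(add(add(SSZ, mul(Z, SSZ)), SSSZ), mul(mul(Z, Z), add(SSZ, Z)))
  →2  add(add(S(add(SZ, mul(Z, SSZ))), SSSZ), mul(mul(Z, Z), add(SSZ, Z)))
  →3  add(S(add(add(SZ, mul(Z, SSZ)), SSSZ)), mul(mul(Z, Z), add(SSZ, Z)))
  →4  S(add(add(add(SZ, mul(Z, SSZ)), SSSZ), mul(mul(Z, Z), add(SSZ, Z))))

Answer: after 4 steps: S(add(add(add(SZ, mul(Z, SSZ)), SSSZ), mul(mul(Z, Z), add(SSZ, Z))))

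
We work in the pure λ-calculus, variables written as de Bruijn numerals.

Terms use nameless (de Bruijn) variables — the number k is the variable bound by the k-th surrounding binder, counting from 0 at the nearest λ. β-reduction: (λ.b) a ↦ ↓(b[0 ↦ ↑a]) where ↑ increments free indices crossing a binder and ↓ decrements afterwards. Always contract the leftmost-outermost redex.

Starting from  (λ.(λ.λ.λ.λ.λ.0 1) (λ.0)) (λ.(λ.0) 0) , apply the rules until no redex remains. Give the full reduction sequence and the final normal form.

  start: (λ.(λ.λ.λ.λ.λ.0 1) (λ.0)) (λ.(λ.0) 0)
  [1] (λ.λ.λ.λ.λ.0 1) (λ.0)
  [2] λ.λ.λ.λ.0 1

Answer: normal form = λ.λ.λ.λ.0 1  (in 2 steps)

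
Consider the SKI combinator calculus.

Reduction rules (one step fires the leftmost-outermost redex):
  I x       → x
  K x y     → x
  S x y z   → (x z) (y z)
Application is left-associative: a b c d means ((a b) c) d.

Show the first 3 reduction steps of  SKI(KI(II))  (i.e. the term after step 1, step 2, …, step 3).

Answer: after 3 steps: I

Reduction:
  start: SKI(KI(II))
  →1  K(KI(II))(I(KI(II)))
  →2  KI(II)
  →3  I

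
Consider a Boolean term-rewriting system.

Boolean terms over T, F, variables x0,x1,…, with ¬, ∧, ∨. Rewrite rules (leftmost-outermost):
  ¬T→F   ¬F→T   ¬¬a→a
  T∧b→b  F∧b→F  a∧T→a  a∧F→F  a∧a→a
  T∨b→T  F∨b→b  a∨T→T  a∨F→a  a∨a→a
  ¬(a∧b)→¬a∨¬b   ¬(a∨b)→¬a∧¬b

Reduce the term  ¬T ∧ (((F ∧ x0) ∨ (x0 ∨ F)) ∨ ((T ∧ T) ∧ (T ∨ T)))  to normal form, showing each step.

Answer: normal form = F  (in 2 steps)

Working:
  start: ¬T ∧ (((F ∧ x0) ∨ (x0 ∨ F)) ∨ ((T ∧ T) ∧ (T ∨ T)))
  [1] F ∧ (((F ∧ x0) ∨ (x0 ∨ F)) ∨ ((T ∧ T) ∧ (T ∨ T)))
  [2] F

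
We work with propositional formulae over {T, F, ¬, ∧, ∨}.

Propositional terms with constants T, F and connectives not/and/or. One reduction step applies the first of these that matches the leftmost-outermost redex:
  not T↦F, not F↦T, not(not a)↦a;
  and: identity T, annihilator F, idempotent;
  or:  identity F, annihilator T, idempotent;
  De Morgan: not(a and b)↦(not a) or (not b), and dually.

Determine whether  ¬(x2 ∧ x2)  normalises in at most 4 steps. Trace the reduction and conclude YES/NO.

Answer: YES — reaches normal form ¬x2 in 2 ≤ 4 steps

Working:
  start: ¬(x2 ∧ x2)
  [1] ¬x2 ∨ ¬x2
  [2] ¬x2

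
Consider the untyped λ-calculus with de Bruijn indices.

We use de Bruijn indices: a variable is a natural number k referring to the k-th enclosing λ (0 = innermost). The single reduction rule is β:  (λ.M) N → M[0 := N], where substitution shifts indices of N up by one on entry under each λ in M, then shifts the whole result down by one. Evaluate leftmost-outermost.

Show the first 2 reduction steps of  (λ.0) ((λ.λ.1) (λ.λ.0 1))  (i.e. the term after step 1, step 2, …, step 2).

  start: (λ.0) ((λ.λ.1) (λ.λ.0 1))
  →1  (λ.λ.1) (λ.λ.0 1)
  →2  λ.λ.λ.0 1

Answer: after 2 steps: λ.λ.λ.0 1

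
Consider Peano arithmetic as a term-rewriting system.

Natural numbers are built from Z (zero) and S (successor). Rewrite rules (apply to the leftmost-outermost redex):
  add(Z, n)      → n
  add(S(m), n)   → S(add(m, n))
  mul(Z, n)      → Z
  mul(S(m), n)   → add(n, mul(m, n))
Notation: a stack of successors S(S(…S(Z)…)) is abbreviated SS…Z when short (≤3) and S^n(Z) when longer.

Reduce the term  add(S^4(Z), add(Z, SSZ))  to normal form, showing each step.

Answer: normal form = S^6(Z)  (in 6 steps)

Derivation:
  start: add(S^4(Z), add(Z, SSZ))
  [1] S(add(SSSZ, add(Z, SSZ)))
  [2] S(S(add(SSZ, add(Z, SSZ))))
  [3] S(S(S(add(SZ, add(Z, SSZ)))))
  [4] S(S(S(S(add(Z, add(Z, SSZ))))))
  [5] S(S(S(S(add(Z, SSZ)))))
  [6] S^6(Z)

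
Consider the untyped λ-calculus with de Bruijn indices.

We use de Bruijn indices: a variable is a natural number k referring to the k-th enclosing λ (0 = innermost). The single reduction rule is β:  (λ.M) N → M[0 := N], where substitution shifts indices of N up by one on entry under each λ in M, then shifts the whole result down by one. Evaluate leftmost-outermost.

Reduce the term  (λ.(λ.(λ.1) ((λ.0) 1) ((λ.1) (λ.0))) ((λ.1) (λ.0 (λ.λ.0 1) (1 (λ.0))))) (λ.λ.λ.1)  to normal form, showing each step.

Answer: normal form = λ.λ.1  (in 5 steps)

Working:
  start: (λ.(λ.(λ.1) ((λ.0) 1) ((λ.1) (λ.0))) ((λ.1) (λ.0 (λ.λ.0 1) (1 (λ.0))))) (λ.λ.λ.1)
  step 1: (λ.(λ.1) ((λ.0) (λ.λ.λ.1)) ((λ.1) (λ.0))) ((λ.λ.λ.λ.1) (λ.0 (λ.λ.0 1) ((λ.λ.λ.1) (λ.0))))
  step 2: (λ.(λ.λ.λ.λ.1) (λ.0 (λ.λ.0 1) ((λ.λ.λ.1) (λ.0)))) ((λ.0) (λ.λ.λ.1)) ((λ.(λ.λ.λ.λ.1) (λ.0 (λ.λ.0 1) ((λ.λ.λ.1) (λ.0)))) (λ.0))
  step 3: (λ.λ.λ.λ.1) (λ.0 (λ.λ.0 1) ((λ.λ.λ.1) (λ.0))) ((λ.(λ.λ.λ.λ.1) (λ.0 (λ.λ.0 1) ((λ.λ.λ.1) (λ.0)))) (λ.0))
  step 4: (λ.λ.λ.1) ((λ.(λ.λ.λ.λ.1) (λ.0 (λ.λ.0 1) ((λ.λ.λ.1) (λ.0)))) (λ.0))
  step 5: λ.λ.1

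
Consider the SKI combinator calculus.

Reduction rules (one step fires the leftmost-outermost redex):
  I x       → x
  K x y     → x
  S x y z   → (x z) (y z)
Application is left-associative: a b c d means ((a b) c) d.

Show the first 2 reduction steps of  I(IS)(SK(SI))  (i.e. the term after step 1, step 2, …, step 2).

  start: I(IS)(SK(SI))
  [1] IS(SK(SI))
  [2] S(SK(SI))

Answer: after 2 steps: S(SK(SI))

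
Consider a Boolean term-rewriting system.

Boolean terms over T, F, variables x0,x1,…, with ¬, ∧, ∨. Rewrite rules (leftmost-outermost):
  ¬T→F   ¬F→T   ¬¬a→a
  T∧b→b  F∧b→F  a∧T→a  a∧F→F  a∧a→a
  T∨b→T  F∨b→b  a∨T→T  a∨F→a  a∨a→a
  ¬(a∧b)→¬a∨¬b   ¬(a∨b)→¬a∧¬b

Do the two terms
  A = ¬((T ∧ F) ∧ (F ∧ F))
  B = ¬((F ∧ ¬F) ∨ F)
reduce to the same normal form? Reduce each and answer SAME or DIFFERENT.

Answer: SAME — A ⇓ T, B ⇓ T

Working:
Term A:
  start: ¬((T ∧ F) ∧ (F ∧ F))
  step 1: ¬(T ∧ F) ∨ ¬(F ∧ F)
  step 2: (¬T ∨ ¬F) ∨ ¬(F ∧ F)
  step 3: (F ∨ ¬F) ∨ ¬(F ∧ F)
  step 4: ¬F ∨ ¬(F ∧ F)
  step 5: T ∨ ¬(F ∧ F)
  step 6: T

Term B:
  start: ¬((F ∧ ¬F) ∨ F)
  step 1: ¬(F ∧ ¬F) ∧ ¬F
  step 2: (¬F ∨ ¬¬F) ∧ ¬F
  step 3: (T ∨ ¬¬F) ∧ ¬F
  step 4: T ∧ ¬F
  step 5: ¬F
  step 6: T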